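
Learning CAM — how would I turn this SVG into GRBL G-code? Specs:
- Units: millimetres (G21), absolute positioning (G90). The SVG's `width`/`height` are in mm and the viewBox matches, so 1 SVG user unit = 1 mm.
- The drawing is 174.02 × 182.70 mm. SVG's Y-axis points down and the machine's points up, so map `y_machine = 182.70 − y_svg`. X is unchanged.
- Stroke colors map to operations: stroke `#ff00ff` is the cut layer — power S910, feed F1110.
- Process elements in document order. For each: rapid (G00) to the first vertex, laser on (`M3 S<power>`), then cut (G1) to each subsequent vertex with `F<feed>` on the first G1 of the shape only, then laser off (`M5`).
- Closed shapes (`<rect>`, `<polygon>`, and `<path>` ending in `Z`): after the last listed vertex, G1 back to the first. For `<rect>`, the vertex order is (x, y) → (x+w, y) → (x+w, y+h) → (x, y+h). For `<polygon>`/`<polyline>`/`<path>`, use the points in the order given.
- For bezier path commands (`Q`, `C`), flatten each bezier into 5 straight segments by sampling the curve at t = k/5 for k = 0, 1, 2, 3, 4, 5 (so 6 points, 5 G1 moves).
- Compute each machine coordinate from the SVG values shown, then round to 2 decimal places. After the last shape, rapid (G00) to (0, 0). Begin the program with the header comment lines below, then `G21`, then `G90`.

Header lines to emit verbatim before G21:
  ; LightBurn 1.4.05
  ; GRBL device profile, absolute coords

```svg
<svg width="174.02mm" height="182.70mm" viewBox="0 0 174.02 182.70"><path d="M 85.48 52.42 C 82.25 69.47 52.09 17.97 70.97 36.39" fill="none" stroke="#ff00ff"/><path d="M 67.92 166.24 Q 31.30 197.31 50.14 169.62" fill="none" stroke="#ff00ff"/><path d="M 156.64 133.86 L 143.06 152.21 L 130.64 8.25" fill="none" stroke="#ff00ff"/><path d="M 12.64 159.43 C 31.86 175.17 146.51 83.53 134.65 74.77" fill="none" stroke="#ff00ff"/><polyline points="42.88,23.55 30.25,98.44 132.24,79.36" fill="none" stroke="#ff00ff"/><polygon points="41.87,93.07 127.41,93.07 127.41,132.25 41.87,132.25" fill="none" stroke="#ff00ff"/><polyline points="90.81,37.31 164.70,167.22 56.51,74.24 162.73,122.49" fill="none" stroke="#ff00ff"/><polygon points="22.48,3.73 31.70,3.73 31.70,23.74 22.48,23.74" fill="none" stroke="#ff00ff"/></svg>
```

Since the viewBox matches the mm dimensions, user units are millimetres directly. The only transform is the Y-flip y_m = 182.70 − y_svg.

Shape 1 is a cubic bezier drawn with `<path>`. Its stroke #ff00ff means cut at S910, F1110. After flipping Y the toolpath is (85.48,130.28) → (80.92,127.17) → (73.54,133.86) → (66.99,143.71) → (64.92,150.08) → (70.97,146.31).

Shape 2 is a quadratic bezier drawn with `<path>`. Its stroke #ff00ff means cut at S910, F1110. After flipping Y the toolpath is (67.92,16.46) → (55.49,6.38) → (47.50,1.01) → (43.94,0.33) → (44.82,4.35) → (50.14,13.08).

Shape 3 is a open polyline drawn with `<path>`. Its stroke #ff00ff means cut at S910, F1110. After flipping Y the toolpath is (156.64,48.84) → (143.06,30.49) → (130.64,174.45).

Shape 4 is a cubic bezier drawn with `<path>`. Its stroke #ff00ff means cut at S910, F1110. After flipping Y the toolpath is (12.64,23.27) → (33.85,25.19) → (67.31,43.75) → (102.36,69.81) → (128.36,94.25) → (134.65,107.93).

Shape 5 is a open polyline drawn with `<polyline>`. Its stroke #ff00ff means cut at S910, F1110. After flipping Y the toolpath is (42.88,159.15) → (30.25,84.26) → (132.24,103.34).

Shape 6 is a rectangle drawn with `<polygon>`. Its stroke #ff00ff means cut at S910, F1110. After flipping Y the toolpath is (41.87,89.63) → (127.41,89.63) → (127.41,50.45) → (41.87,50.45) → (41.87,89.63), returning to the start.

Shape 7 is a open polyline drawn with `<polyline>`. Its stroke #ff00ff means cut at S910, F1110. After flipping Y the toolpath is (90.81,145.39) → (164.70,15.48) → (56.51,108.46) → (162.73,60.21).

Shape 8 is a rectangle drawn with `<polygon>`. Its stroke #ff00ff means cut at S910, F1110. After flipping Y the toolpath is (22.48,178.97) → (31.70,178.97) → (31.70,158.96) → (22.48,158.96) → (22.48,178.97), returning to the start.

; LightBurn 1.4.05
; GRBL device profile, absolute coords
G21
G90
G00 X85.48 Y130.28
M3 S910
G1 X80.92 Y127.17 F1110
G1 X73.54 Y133.86
G1 X66.99 Y143.71
G1 X64.92 Y150.08
G1 X70.97 Y146.31
M5
G00 X67.92 Y16.46
M3 S910
G1 X55.49 Y6.38 F1110
G1 X47.50 Y1.01
G1 X43.94 Y0.33
G1 X44.82 Y4.35
G1 X50.14 Y13.08
M5
G00 X156.64 Y48.84
M3 S910
G1 X143.06 Y30.49 F1110
G1 X130.64 Y174.45
M5
G00 X12.64 Y23.27
M3 S910
G1 X33.85 Y25.19 F1110
G1 X67.31 Y43.75
G1 X102.36 Y69.81
G1 X128.36 Y94.25
G1 X134.65 Y107.93
M5
G00 X42.88 Y159.15
M3 S910
G1 X30.25 Y84.26 F1110
G1 X132.24 Y103.34
M5
G00 X41.87 Y89.63
M3 S910
G1 X127.41 Y89.63 F1110
G1 X127.41 Y50.45
G1 X41.87 Y50.45
G1 X41.87 Y89.63
M5
G00 X90.81 Y145.39
M3 S910
G1 X164.70 Y15.48 F1110
G1 X56.51 Y108.46
G1 X162.73 Y60.21
M5
G00 X22.48 Y178.97
M3 S910
G1 X31.70 Y178.97 F1110
G1 X31.70 Y158.96
G1 X22.48 Y158.96
G1 X22.48 Y178.97
M5
G00 X0.00 Y0.00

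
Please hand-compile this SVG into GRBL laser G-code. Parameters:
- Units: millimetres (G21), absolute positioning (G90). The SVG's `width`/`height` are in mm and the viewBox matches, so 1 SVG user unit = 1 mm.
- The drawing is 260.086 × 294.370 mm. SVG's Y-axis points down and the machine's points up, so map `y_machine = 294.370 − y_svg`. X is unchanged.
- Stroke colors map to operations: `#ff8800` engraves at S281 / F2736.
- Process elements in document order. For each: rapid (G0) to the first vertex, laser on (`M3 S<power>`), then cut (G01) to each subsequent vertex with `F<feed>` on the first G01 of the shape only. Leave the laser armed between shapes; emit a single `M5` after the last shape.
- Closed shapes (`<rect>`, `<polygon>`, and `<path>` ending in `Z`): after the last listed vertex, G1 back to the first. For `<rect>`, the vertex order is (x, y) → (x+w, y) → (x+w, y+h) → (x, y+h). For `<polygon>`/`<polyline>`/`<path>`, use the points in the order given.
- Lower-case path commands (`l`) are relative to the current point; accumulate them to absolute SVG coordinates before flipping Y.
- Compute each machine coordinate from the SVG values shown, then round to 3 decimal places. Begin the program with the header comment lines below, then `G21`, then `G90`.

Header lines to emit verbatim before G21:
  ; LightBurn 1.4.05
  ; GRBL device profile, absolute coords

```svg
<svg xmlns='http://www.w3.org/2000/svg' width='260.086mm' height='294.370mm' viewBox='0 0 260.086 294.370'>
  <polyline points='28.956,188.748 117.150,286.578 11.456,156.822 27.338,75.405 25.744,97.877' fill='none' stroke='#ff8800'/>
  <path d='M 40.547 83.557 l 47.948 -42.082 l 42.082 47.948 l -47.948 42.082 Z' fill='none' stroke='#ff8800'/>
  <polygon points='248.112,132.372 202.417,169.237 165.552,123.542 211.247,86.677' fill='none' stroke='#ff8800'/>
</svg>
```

; LightBurn 1.4.05
; GRBL device profile, absolute coords
G21
G90
G0 X28.956 Y105.622
M3 S281
G01 X117.150 Y7.792 F2736
G01 X11.456 Y137.548
G01 X27.338 Y218.965
G01 X25.744 Y196.493
G0 X40.547 Y210.813
M3 S281
G01 X88.495 Y252.895 F2736
G01 X130.577 Y204.947
G01 X82.629 Y162.865
G01 X40.547 Y210.813
G0 X248.112 Y161.998
M3 S281
G01 X202.417 Y125.133 F2736
G01 X165.552 Y170.828
G01 X211.247 Y207.693
G01 X248.112 Y161.998
M5

1 u = 1 mm; y_m = 294.370 − y.

[1] `<polyline>` open polyline, #ff8800→engrave S281 F2736: (28.956,105.622) → (117.150,7.792) → (11.456,137.548) → (27.338,218.965) → (25.744,196.493)

[2] `<path>` regular polygon, #ff8800→engrave S281 F2736: (40.547,210.813) → (88.495,252.895) → (130.577,204.947) → (82.629,162.865) → (40.547,210.813) (closed)

[3] `<polygon>` regular polygon, #ff8800→engrave S281 F2736: (248.112,161.998) → (202.417,125.133) → (165.552,170.828) → (211.247,207.693) → (248.112,161.998) (closed)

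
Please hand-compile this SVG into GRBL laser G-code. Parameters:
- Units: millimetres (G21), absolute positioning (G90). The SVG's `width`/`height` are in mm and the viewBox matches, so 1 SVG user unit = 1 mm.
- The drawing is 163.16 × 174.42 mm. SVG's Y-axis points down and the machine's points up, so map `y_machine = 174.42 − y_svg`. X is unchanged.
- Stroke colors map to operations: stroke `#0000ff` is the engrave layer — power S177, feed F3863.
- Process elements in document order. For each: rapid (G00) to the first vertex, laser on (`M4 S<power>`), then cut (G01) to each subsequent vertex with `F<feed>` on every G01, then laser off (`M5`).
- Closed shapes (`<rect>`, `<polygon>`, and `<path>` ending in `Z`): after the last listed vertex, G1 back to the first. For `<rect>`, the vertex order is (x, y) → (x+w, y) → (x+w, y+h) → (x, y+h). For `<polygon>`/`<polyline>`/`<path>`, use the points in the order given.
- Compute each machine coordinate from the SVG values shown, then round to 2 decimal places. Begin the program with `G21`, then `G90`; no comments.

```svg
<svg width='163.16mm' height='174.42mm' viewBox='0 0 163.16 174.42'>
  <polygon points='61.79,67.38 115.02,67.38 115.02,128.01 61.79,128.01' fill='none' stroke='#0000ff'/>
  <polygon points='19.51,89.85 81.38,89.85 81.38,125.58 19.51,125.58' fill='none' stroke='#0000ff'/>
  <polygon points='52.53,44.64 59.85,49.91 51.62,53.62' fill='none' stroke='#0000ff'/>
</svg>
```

1 u = 1 mm; y_m = 174.42 − y.

[1] `<polygon>` rectangle, #0000ff→engrave S177 F3863: (61.79,107.04) → (115.02,107.04) → (115.02,46.41) → (61.79,46.41) → (61.79,107.04) (closed)

[2] `<polygon>` rectangle, #0000ff→engrave S177 F3863: (19.51,84.57) → (81.38,84.57) → (81.38,48.84) → (19.51,48.84) → (19.51,84.57) (closed)

[3] `<polygon>` regular polygon, #0000ff→engrave S177 F3863: (52.53,129.78) → (59.85,124.51) → (51.62,120.80) → (52.53,129.78) (closed)

G21
G90
G00 X61.79 Y107.04
M4 S177
G01 X115.02 Y107.04 F3863
G01 X115.02 Y46.41 F3863
G01 X61.79 Y46.41 F3863
G01 X61.79 Y107.04 F3863
M5
G00 X19.51 Y84.57
M4 S177
G01 X81.38 Y84.57 F3863
G01 X81.38 Y48.84 F3863
G01 X19.51 Y48.84 F3863
G01 X19.51 Y84.57 F3863
M5
G00 X52.53 Y129.78
M4 S177
G01 X59.85 Y124.51 F3863
G01 X51.62 Y120.80 F3863
G01 X52.53 Y129.78 F3863
M5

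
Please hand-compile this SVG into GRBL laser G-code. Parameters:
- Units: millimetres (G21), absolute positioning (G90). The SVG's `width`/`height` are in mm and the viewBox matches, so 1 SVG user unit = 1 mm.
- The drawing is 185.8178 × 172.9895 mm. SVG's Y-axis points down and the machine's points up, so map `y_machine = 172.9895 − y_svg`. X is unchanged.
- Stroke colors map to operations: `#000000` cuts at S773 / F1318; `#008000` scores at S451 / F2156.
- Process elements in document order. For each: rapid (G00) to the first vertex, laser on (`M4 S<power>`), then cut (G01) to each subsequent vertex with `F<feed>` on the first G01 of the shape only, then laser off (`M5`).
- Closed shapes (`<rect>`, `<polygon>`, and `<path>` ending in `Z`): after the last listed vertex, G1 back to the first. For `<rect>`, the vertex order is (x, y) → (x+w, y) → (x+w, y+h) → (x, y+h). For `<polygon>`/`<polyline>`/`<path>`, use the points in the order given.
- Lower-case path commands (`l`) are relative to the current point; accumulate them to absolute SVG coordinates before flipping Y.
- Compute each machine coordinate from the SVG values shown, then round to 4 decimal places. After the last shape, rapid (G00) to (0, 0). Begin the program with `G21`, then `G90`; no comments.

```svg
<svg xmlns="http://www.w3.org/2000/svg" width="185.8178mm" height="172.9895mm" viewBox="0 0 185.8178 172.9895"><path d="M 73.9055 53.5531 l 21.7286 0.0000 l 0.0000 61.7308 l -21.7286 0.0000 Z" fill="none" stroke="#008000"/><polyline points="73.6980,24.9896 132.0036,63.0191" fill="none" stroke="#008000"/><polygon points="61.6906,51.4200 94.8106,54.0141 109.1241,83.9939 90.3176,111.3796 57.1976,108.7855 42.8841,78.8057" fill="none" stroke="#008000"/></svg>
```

G21
G90
G00 X73.9055 Y119.4364
M4 S451
G01 X95.6341 Y119.4364 F2156
G01 X95.6341 Y57.7056
G01 X73.9055 Y57.7056
G01 X73.9055 Y119.4364
M5
G00 X73.6980 Y147.9999
M4 S451
G01 X132.0036 Y109.9704 F2156
M5
G00 X61.6906 Y121.5695
M4 S451
G01 X94.8106 Y118.9754 F2156
G01 X109.1241 Y88.9956
G01 X90.3176 Y61.6099
G01 X57.1976 Y64.2040
G01 X42.8841 Y94.1838
G01 X61.6906 Y121.5695
M5
G00 X0.0000 Y0.0000

1 u = 1 mm; y_m = 172.9895 − y.

[1] `<path>` rectangle, #008000→score S451 F2156: (73.9055,119.4364) → (95.6341,119.4364) → (95.6341,57.7056) → (73.9055,57.7056) → (73.9055,119.4364) (closed)

[2] `<polyline>` line segment, #008000→score S451 F2156: (73.6980,147.9999) → (132.0036,109.9704)

[3] `<polygon>` regular polygon, #008000→score S451 F2156: (61.6906,121.5695) → (94.8106,118.9754) → (109.1241,88.9956) → (90.3176,61.6099) → (57.1976,64.2040) → (42.8841,94.1838) → (61.6906,121.5695) (closed)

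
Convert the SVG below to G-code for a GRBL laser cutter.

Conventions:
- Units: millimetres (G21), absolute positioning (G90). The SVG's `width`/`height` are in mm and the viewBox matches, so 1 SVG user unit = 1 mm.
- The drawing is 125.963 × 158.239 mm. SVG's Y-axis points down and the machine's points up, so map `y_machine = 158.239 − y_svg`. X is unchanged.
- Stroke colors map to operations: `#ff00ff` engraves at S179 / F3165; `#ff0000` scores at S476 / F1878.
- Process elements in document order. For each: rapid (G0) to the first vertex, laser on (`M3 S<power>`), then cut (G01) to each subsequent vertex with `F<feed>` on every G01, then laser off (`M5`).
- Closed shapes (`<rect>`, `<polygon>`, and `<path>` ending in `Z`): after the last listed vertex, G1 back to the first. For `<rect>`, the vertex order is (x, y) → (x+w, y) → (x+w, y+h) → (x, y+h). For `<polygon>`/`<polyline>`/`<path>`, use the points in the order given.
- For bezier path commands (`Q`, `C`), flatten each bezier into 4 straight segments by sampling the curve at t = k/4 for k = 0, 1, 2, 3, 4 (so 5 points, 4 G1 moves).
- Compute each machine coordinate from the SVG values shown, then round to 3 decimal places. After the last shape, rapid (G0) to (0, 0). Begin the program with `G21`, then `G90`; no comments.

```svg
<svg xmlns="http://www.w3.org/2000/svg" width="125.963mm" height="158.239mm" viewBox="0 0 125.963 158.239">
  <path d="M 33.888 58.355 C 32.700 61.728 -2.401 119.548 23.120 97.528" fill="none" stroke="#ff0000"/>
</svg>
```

viewBox `0 0 125.963 158.239` with mm width/height → 1 unit = 1 mm. Flip: y_m = 158.239 − y_svg.

**Shape 1** — `<path>` cubic bezier, stroke `#ff0000` → score (S476, F1878). Control points (SVG): P0=(33.888,58.355), P1=(32.700,61.728), P2=(-2.401,119.548), P3=(23.120,97.528); sampled at t=k/4. Machine vertices: (33.888,99.884) → (28.115,89.244) → (18.488,70.775) → (13.869,57.068) → (23.120,60.711). Open path.

G21
G90
G0 X33.888 Y99.884
M3 S476
G01 X28.115 Y89.244 F1878
G01 X18.488 Y70.775 F1878
G01 X13.869 Y57.068 F1878
G01 X23.120 Y60.711 F1878
M5
G0 X0.000 Y0.000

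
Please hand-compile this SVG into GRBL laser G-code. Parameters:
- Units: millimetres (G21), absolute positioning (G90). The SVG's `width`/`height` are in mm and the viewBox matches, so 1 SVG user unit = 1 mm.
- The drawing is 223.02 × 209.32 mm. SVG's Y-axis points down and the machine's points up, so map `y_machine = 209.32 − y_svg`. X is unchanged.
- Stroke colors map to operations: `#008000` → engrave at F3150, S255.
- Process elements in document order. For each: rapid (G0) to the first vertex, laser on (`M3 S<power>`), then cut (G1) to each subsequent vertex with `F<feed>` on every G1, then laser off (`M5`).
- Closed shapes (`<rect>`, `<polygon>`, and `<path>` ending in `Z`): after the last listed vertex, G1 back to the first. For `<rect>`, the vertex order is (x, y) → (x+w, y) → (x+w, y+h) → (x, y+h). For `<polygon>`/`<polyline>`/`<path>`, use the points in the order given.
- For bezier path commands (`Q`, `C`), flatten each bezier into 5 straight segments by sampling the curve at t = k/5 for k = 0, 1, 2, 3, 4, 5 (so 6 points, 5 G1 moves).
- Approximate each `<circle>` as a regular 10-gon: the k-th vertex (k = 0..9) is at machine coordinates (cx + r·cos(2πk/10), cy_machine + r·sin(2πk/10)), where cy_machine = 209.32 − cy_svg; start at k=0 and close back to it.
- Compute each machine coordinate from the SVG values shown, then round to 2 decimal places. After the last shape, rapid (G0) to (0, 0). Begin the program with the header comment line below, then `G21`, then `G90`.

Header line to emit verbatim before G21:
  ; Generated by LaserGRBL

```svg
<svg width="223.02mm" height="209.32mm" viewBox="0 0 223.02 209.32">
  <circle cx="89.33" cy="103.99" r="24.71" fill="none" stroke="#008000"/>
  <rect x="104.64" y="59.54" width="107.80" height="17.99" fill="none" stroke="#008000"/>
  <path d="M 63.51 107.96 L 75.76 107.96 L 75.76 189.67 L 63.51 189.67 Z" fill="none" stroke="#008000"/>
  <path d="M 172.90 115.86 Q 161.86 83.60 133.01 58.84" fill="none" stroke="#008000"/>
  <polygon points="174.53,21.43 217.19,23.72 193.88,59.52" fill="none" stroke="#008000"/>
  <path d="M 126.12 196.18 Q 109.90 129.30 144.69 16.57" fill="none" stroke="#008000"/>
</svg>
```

; Generated by LaserGRBL
G21
G90
G0 X114.04 Y105.33
M3 S255
G1 X109.32 Y119.85 F3150
G1 X96.97 Y128.83 F3150
G1 X81.69 Y128.83 F3150
G1 X69.34 Y119.85 F3150
G1 X64.62 Y105.33 F3150
G1 X69.34 Y90.81 F3150
G1 X81.69 Y81.83 F3150
G1 X96.97 Y81.83 F3150
G1 X109.32 Y90.81 F3150
G1 X114.04 Y105.33 F3150
M5
G0 X104.64 Y149.78
M3 S255
G1 X212.44 Y149.78 F3150
G1 X212.44 Y131.79 F3150
G1 X104.64 Y131.79 F3150
G1 X104.64 Y149.78 F3150
M5
G0 X63.51 Y101.36
M3 S255
G1 X75.76 Y101.36 F3150
G1 X75.76 Y19.65 F3150
G1 X63.51 Y19.65 F3150
G1 X63.51 Y101.36 F3150
M5
G0 X172.90 Y93.46
M3 S255
G1 X167.77 Y106.06 F3150
G1 X161.22 Y118.07 F3150
G1 X153.24 Y129.47 F3150
G1 X143.84 Y140.28 F3150
G1 X133.01 Y150.48 F3150
M5
G0 X174.53 Y187.89
M3 S255
G1 X217.19 Y185.60 F3150
G1 X193.88 Y149.80 F3150
G1 X174.53 Y187.89 F3150
M5
G0 X126.12 Y13.14
M3 S255
G1 X121.67 Y41.73 F3150
G1 X121.31 Y73.98 F3150
G1 X125.02 Y109.90 F3150
G1 X132.81 Y149.49 F3150
G1 X144.69 Y192.75 F3150
M5
G0 X0.00 Y0.00

1 u = 1 mm; y_m = 209.32 − y.

[1] `<circle>` circle, #008000→engrave S255 F3150: (114.04,105.33) → (109.32,119.85) → (96.97,128.83) → (81.69,128.83) → (69.34,119.85) → (64.62,105.33) → (69.34,90.81) → (81.69,81.83) → (96.97,81.83) → (109.32,90.81) → (114.04,105.33) (closed)

[2] `<rect>` rectangle, #008000→engrave S255 F3150: (104.64,149.78) → (212.44,149.78) → (212.44,131.79) → (104.64,131.79) → (104.64,149.78) (closed)

[3] `<path>` rectangle, #008000→engrave S255 F3150: (63.51,101.36) → (75.76,101.36) → (75.76,19.65) → (63.51,19.65) → (63.51,101.36) (closed)

[4] `<path>` quadratic bezier, #008000→engrave S255 F3150: (172.90,93.46) → (167.77,106.06) → (161.22,118.07) → (153.24,129.47) → (143.84,140.28) → (133.01,150.48)

[5] `<polygon>` regular polygon, #008000→engrave S255 F3150: (174.53,187.89) → (217.19,185.60) → (193.88,149.80) → (174.53,187.89) (closed)

[6] `<path>` quadratic bezier, #008000→engrave S255 F3150: (126.12,13.14) → (121.67,41.73) → (121.31,73.98) → (125.02,109.90) → (132.81,149.49) → (144.69,192.75)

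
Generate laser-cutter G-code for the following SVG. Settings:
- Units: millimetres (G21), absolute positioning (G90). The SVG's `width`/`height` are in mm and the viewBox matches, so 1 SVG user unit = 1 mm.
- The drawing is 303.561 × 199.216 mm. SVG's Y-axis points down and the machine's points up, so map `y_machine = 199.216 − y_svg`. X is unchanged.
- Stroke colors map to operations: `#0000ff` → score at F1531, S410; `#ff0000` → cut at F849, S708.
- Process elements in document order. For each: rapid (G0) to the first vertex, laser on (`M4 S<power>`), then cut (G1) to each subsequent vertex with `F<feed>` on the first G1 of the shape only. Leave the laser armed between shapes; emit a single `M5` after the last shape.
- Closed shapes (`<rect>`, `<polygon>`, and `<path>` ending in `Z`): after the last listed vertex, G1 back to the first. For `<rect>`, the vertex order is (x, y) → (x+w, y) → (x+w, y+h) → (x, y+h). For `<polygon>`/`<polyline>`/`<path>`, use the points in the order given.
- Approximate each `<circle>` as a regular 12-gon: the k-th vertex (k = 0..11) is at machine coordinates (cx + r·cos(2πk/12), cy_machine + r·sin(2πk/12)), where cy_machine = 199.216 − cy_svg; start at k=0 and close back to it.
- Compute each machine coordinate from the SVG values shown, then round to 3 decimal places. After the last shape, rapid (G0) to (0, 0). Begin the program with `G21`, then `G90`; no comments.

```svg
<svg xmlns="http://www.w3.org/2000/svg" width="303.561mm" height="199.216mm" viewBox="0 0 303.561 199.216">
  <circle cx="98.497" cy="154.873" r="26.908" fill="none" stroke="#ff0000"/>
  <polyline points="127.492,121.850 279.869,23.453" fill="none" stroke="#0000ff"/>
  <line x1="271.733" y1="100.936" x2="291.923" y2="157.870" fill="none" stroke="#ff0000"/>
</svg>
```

viewBox `0 0 303.561 199.216` with mm width/height → 1 unit = 1 mm. Flip: y_m = 199.216 − y_svg.

**Shape 1** — `<circle>` circle, stroke `#ff0000` → cut (S708, F849). Machine vertices: (125.405,44.343) → (121.800,57.797) → (111.951,67.646) → (98.497,71.251) → (85.043,67.646) → (75.194,57.797) → (71.589,44.343) → (75.194,30.889) → (85.043,21.040) → (98.497,17.435) → (111.951,21.040) → (121.800,30.889) → (125.405,44.343). Closed: final G1 returns to the first vertex.

**Shape 2** — `<polyline>` line segment, stroke `#0000ff` → score (S410, F1531). Machine vertices: (127.492,77.366) → (279.869,175.763). Open path.

**Shape 3** — `<line>` line segment, stroke `#ff0000` → cut (S708, F849). Machine vertices: (271.733,98.280) → (291.923,41.346). Open path.

G21
G90
G0 X125.405 Y44.343
M4 S708
G1 X121.800 Y57.797 F849
G1 X111.951 Y67.646
G1 X98.497 Y71.251
G1 X85.043 Y67.646
G1 X75.194 Y57.797
G1 X71.589 Y44.343
G1 X75.194 Y30.889
G1 X85.043 Y21.040
G1 X98.497 Y17.435
G1 X111.951 Y21.040
G1 X121.800 Y30.889
G1 X125.405 Y44.343
G0 X127.492 Y77.366
M4 S410
G1 X279.869 Y175.763 F1531
G0 X271.733 Y98.280
M4 S708
G1 X291.923 Y41.346 F849
M5
G0 X0.000 Y0.000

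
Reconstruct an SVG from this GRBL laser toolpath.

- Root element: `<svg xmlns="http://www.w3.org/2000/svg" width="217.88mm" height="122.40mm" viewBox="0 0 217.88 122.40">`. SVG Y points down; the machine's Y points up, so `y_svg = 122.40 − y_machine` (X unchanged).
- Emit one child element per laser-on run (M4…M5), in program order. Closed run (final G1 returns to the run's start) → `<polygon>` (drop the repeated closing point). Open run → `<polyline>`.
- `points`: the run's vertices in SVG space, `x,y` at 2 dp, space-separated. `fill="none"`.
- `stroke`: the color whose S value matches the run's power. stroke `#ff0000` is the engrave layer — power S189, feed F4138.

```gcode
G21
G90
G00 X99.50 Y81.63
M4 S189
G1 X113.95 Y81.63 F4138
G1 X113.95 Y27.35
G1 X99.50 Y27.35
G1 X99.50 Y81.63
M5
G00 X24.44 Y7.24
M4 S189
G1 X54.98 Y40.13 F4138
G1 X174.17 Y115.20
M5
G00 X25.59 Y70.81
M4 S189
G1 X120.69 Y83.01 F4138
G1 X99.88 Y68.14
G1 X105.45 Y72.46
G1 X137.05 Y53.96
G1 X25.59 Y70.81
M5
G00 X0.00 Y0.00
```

Each laser-on run becomes one SVG element. Flip Y back into SVG space with y_svg = 122.40 − y_machine. Every run uses S189, so all elements get stroke `#ff0000` (engrave).

Run 1: The run returns to its start, so emit a `<polygon>` with points (Y-flipped): 99.50,40.77 113.95,40.77 113.95,95.05 99.50,95.05.

Run 2: The run is open, so emit a `<polyline>` with points (Y-flipped): 24.44,115.16 54.98,82.27 174.17,7.20.

Run 3: The run returns to its start, so emit a `<polygon>` with points (Y-flipped): 25.59,51.59 120.69,39.39 99.88,54.26 105.45,49.94 137.05,68.44.

<svg xmlns="http://www.w3.org/2000/svg" width="217.88mm" height="122.40mm" viewBox="0 0 217.88 122.40">
  <polygon points="99.50,40.77 113.95,40.77 113.95,95.05 99.50,95.05" fill="none" stroke="#ff0000"/>
  <polyline points="24.44,115.16 54.98,82.27 174.17,7.20" fill="none" stroke="#ff0000"/>
  <polygon points="25.59,51.59 120.69,39.39 99.88,54.26 105.45,49.94 137.05,68.44" fill="none" stroke="#ff0000"/>
</svg>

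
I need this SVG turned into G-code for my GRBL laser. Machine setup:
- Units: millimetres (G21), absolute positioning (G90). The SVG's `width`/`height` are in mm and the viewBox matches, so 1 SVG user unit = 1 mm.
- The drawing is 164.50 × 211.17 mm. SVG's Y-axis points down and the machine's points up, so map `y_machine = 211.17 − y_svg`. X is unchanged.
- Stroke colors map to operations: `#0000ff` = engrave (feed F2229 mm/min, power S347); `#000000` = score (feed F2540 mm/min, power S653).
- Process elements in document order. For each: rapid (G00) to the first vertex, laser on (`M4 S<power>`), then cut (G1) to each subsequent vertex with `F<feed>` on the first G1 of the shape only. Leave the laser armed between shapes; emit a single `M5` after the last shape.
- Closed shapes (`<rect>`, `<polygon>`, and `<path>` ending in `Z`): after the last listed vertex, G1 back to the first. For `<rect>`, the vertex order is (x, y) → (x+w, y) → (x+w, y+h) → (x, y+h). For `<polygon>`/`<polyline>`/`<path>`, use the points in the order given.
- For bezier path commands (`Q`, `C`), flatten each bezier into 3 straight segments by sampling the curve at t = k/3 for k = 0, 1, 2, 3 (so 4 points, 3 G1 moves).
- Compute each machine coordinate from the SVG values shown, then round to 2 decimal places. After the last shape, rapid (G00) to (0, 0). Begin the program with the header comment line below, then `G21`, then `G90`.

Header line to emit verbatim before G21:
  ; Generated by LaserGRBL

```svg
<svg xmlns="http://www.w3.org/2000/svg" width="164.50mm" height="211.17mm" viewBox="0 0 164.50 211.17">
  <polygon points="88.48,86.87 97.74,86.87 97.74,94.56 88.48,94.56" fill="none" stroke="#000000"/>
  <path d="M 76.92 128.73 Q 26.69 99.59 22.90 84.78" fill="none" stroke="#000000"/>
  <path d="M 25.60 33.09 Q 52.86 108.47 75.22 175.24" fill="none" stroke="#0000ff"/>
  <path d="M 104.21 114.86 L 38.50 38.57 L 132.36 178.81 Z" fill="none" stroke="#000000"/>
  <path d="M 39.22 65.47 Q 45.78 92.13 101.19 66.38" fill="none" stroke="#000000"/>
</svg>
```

; Generated by LaserGRBL
G21
G90
G00 X88.48 Y124.30
M4 S653
G1 X97.74 Y124.30 F2540
G1 X97.74 Y116.61
G1 X88.48 Y116.61
G1 X88.48 Y124.30
G00 X76.92 Y82.44
M4 S653
G1 X48.59 Y100.27 F2540
G1 X30.59 Y114.92
G1 X22.90 Y126.39
G00 X25.60 Y178.08
M4 S347
G1 X43.23 Y128.78 F2229
G1 X59.77 Y81.40
G1 X75.22 Y35.93
G00 X104.21 Y96.31
M4 S653
G1 X38.50 Y172.60 F2540
G1 X132.36 Y32.36
G1 X104.21 Y96.31
G00 X39.22 Y145.70
M4 S653
G1 X49.02 Y133.75 F2540
G1 X69.68 Y133.45
G1 X101.19 Y144.79
M5
G00 X0.00 Y0.00

1 u = 1 mm; y_m = 211.17 − y.

[1] `<polygon>` rectangle, #000000→score S653 F2540: (88.48,124.30) → (97.74,124.30) → (97.74,116.61) → (88.48,116.61) → (88.48,124.30) (closed)

[2] `<path>` quadratic bezier, #000000→score S653 F2540: (76.92,82.44) → (48.59,100.27) → (30.59,114.92) → (22.90,126.39)

[3] `<path>` quadratic bezier, #0000ff→engrave S347 F2229: (25.60,178.08) → (43.23,128.78) → (59.77,81.40) → (75.22,35.93)

[4] `<path>` closed polygon, #000000→score S653 F2540: (104.21,96.31) → (38.50,172.60) → (132.36,32.36) → (104.21,96.31) (closed)

[5] `<path>` quadratic bezier, #000000→score S653 F2540: (39.22,145.70) → (49.02,133.75) → (69.68,133.45) → (101.19,144.79)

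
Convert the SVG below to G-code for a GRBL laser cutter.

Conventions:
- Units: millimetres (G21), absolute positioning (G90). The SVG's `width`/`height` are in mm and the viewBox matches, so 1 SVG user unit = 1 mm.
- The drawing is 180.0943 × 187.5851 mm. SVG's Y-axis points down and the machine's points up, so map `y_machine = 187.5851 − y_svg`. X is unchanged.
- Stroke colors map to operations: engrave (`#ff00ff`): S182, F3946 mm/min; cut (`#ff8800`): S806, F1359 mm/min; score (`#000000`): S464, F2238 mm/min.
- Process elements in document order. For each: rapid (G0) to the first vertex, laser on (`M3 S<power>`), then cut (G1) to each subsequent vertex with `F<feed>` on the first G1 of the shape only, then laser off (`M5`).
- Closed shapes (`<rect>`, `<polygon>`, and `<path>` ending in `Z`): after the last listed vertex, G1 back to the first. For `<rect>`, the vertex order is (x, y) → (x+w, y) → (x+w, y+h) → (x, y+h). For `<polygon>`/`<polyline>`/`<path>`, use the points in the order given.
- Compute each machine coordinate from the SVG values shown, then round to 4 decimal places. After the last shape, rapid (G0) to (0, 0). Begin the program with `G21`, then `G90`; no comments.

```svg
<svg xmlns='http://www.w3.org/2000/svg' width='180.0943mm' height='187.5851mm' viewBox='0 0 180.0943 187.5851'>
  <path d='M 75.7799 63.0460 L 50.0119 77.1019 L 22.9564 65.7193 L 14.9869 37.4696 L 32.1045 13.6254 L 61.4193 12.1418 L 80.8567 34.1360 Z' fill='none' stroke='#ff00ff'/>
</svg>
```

G21
G90
G0 X75.7799 Y124.5391
M3 S182
G1 X50.0119 Y110.4832 F3946
G1 X22.9564 Y121.8658
G1 X14.9869 Y150.1155
G1 X32.1045 Y173.9597
G1 X61.4193 Y175.4433
G1 X80.8567 Y153.4491
G1 X75.7799 Y124.5391
M5
G0 X0.0000 Y0.0000

Since the viewBox matches the mm dimensions, user units are millimetres directly. The only transform is the Y-flip y_m = 187.5851 − y_svg.

Shape 1 is a regular polygon drawn with `<path>`. Its stroke #ff00ff means engrave at S182, F3946. After flipping Y the toolpath is (75.7799,124.5391) → (50.0119,110.4832) → (22.9564,121.8658) → (14.9869,150.1155) → (32.1045,173.9597) → (61.4193,175.4433) → (80.8567,153.4491) → (75.7799,124.5391), returning to the start.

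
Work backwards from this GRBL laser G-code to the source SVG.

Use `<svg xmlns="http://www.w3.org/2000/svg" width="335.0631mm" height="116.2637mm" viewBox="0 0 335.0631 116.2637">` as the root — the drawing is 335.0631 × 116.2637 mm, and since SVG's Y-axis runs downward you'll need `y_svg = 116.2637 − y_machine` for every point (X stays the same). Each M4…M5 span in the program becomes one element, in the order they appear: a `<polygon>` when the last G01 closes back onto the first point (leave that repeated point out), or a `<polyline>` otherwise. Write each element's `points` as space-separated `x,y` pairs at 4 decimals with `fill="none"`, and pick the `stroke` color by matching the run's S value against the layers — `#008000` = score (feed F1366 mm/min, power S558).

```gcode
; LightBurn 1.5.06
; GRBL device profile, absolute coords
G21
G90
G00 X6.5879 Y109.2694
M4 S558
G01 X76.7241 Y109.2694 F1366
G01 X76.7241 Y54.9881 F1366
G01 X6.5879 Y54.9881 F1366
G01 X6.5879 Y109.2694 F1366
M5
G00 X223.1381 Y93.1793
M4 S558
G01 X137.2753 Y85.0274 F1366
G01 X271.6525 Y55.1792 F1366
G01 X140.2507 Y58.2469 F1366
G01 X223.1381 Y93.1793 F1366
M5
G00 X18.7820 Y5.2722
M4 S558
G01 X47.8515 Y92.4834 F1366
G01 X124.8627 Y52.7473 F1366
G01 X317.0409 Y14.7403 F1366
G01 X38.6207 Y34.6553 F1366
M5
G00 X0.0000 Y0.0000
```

y_svg = 116.2637 − y_m. Every run uses S558, so all elements get stroke `#008000` (score).

[1] closed run; points: 6.5879,6.9943 76.7241,6.9943 76.7241,61.2756 6.5879,61.2756

[2] closed run; points: 223.1381,23.0844 137.2753,31.2363 271.6525,61.0845 140.2507,58.0168

[3] open run; points: 18.7820,110.9915 47.8515,23.7803 124.8627,63.5164 317.0409,101.5234 38.6207,81.6084

<svg xmlns="http://www.w3.org/2000/svg" width="335.0631mm" height="116.2637mm" viewBox="0 0 335.0631 116.2637">
  <polygon points="6.5879,6.9943 76.7241,6.9943 76.7241,61.2756 6.5879,61.2756" fill="none" stroke="#008000"/>
  <polygon points="223.1381,23.0844 137.2753,31.2363 271.6525,61.0845 140.2507,58.0168" fill="none" stroke="#008000"/>
  <polyline points="18.7820,110.9915 47.8515,23.7803 124.8627,63.5164 317.0409,101.5234 38.6207,81.6084" fill="none" stroke="#008000"/>
</svg>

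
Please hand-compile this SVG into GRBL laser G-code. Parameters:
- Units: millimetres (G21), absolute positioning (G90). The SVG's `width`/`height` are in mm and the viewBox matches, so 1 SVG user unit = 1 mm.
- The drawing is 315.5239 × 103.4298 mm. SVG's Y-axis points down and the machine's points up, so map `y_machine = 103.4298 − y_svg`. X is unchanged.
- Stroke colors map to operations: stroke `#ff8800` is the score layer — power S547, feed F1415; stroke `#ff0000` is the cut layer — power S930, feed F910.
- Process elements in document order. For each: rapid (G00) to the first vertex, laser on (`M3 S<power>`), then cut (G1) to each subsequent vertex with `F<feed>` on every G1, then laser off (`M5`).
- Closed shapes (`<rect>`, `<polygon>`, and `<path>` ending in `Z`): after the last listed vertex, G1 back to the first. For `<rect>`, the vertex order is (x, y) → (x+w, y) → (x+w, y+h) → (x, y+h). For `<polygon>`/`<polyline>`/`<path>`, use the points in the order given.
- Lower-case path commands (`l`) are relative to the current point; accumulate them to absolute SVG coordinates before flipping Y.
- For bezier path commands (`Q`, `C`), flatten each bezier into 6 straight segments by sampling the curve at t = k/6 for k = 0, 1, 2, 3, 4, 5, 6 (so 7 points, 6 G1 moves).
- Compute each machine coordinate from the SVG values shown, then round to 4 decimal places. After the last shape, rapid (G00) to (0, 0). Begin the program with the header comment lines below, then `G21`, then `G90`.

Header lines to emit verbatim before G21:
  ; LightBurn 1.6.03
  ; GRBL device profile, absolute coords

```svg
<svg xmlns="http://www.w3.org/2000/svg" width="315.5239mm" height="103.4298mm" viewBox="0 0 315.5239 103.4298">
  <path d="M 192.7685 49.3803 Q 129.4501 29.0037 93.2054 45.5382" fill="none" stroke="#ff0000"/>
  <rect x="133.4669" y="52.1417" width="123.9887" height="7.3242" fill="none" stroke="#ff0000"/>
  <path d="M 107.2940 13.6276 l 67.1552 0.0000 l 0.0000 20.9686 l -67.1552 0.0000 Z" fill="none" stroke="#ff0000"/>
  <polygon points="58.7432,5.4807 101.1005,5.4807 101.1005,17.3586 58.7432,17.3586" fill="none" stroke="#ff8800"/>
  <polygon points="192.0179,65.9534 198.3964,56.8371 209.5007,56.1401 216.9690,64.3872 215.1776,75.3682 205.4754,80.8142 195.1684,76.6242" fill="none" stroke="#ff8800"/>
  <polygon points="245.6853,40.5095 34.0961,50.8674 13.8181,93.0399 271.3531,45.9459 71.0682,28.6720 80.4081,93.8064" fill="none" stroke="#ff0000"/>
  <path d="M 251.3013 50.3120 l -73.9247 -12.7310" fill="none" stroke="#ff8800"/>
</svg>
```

1 u = 1 mm; y_m = 103.4298 − y.

[1] `<path>` quadratic bezier, #ff0000→cut S930 F910: (192.7685,54.0495) → (172.4144,59.8164) → (153.5644,63.5327) → (136.2185,65.1983) → (120.3767,64.8134) → (106.0390,62.3778) → (93.2054,57.8916)

[2] `<rect>` rectangle, #ff0000→cut S930 F910: (133.4669,51.2881) → (257.4556,51.2881) → (257.4556,43.9639) → (133.4669,43.9639) → (133.4669,51.2881) (closed)

[3] `<path>` rectangle, #ff0000→cut S930 F910: (107.2940,89.8022) → (174.4492,89.8022) → (174.4492,68.8336) → (107.2940,68.8336) → (107.2940,89.8022) (closed)

[4] `<polygon>` rectangle, #ff8800→score S547 F1415: (58.7432,97.9491) → (101.1005,97.9491) → (101.1005,86.0712) → (58.7432,86.0712) → (58.7432,97.9491) (closed)

[5] `<polygon>` regular polygon, #ff8800→score S547 F1415: (192.0179,37.4764) → (198.3964,46.5927) → (209.5007,47.2897) → (216.9690,39.0426) → (215.1776,28.0616) → (205.4754,22.6156) → (195.1684,26.8056) → (192.0179,37.4764) (closed)

[6] `<polygon>` closed polygon, #ff0000→cut S930 F910: (245.6853,62.9203) → (34.0961,52.5624) → (13.8181,10.3899) → (271.3531,57.4839) → (71.0682,74.7578) → (80.4081,9.6234) → (245.6853,62.9203) (closed)

[7] `<path>` line segment, #ff8800→score S547 F1415: (251.3013,53.1178) → (177.3766,65.8488)

; LightBurn 1.6.03
; GRBL device profile, absolute coords
G21
G90
G00 X192.7685 Y54.0495
M3 S930
G1 X172.4144 Y59.8164 F910
G1 X153.5644 Y63.5327 F910
G1 X136.2185 Y65.1983 F910
G1 X120.3767 Y64.8134 F910
G1 X106.0390 Y62.3778 F910
G1 X93.2054 Y57.8916 F910
M5
G00 X133.4669 Y51.2881
M3 S930
G1 X257.4556 Y51.2881 F910
G1 X257.4556 Y43.9639 F910
G1 X133.4669 Y43.9639 F910
G1 X133.4669 Y51.2881 F910
M5
G00 X107.2940 Y89.8022
M3 S930
G1 X174.4492 Y89.8022 F910
G1 X174.4492 Y68.8336 F910
G1 X107.2940 Y68.8336 F910
G1 X107.2940 Y89.8022 F910
M5
G00 X58.7432 Y97.9491
M3 S547
G1 X101.1005 Y97.9491 F1415
G1 X101.1005 Y86.0712 F1415
G1 X58.7432 Y86.0712 F1415
G1 X58.7432 Y97.9491 F1415
M5
G00 X192.0179 Y37.4764
M3 S547
G1 X198.3964 Y46.5927 F1415
G1 X209.5007 Y47.2897 F1415
G1 X216.9690 Y39.0426 F1415
G1 X215.1776 Y28.0616 F1415
G1 X205.4754 Y22.6156 F1415
G1 X195.1684 Y26.8056 F1415
G1 X192.0179 Y37.4764 F1415
M5
G00 X245.6853 Y62.9203
M3 S930
G1 X34.0961 Y52.5624 F910
G1 X13.8181 Y10.3899 F910
G1 X271.3531 Y57.4839 F910
G1 X71.0682 Y74.7578 F910
G1 X80.4081 Y9.6234 F910
G1 X245.6853 Y62.9203 F910
M5
G00 X251.3013 Y53.1178
M3 S547
G1 X177.3766 Y65.8488 F1415
M5
G00 X0.0000 Y0.0000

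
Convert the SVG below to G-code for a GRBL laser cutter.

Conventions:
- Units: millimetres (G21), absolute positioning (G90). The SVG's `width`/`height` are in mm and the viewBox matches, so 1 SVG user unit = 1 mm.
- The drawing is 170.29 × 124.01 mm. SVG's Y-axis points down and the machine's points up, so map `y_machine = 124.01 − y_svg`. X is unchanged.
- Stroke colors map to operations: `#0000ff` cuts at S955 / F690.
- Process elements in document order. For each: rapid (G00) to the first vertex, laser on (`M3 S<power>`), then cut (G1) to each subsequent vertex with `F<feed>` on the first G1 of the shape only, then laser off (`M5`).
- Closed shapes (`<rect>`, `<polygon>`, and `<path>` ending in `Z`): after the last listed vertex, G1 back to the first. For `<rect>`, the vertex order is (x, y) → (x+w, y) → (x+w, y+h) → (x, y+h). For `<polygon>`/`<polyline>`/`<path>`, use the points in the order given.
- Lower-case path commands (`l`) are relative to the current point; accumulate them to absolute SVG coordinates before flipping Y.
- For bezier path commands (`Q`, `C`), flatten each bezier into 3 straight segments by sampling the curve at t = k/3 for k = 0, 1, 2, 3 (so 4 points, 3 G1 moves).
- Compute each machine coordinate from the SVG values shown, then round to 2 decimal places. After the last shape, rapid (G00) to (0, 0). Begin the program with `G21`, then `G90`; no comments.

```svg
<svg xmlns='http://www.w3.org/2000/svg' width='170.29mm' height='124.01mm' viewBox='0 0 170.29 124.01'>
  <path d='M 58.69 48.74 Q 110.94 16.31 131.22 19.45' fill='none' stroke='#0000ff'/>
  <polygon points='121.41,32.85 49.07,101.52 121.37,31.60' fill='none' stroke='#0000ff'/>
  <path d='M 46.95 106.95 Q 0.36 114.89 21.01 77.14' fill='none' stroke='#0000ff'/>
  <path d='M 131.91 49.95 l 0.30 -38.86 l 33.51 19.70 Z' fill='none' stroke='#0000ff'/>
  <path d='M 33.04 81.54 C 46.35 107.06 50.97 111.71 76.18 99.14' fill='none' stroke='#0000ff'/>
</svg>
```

G21
G90
G00 X58.69 Y75.27
M3 S955
G1 X89.97 Y92.94 F690
G1 X114.15 Y102.70
G1 X131.22 Y104.56
M5
G00 X121.41 Y91.16
M3 S955
G1 X49.07 Y22.49 F690
G1 X121.37 Y92.41
G1 X121.41 Y91.16
M5
G00 X46.95 Y17.06
M3 S955
G1 X23.36 Y16.84 F690
G1 X14.71 Y26.78
G1 X21.01 Y46.87
M5
G00 X131.91 Y74.06
M3 S955
G1 X132.21 Y112.92 F690
G1 X165.72 Y93.22
G1 X131.91 Y74.06
M5
G00 X33.04 Y42.47
M3 S955
G1 X44.54 Y23.77 F690
G1 X56.75 Y18.18
G1 X76.18 Y24.87
M5
G00 X0.00 Y0.00

Since the viewBox matches the mm dimensions, user units are millimetres directly. The only transform is the Y-flip y_m = 124.01 − y_svg.

Shape 1 is a quadratic bezier drawn with `<path>`. Its stroke #0000ff means cut at S955, F690. After flipping Y the toolpath is (58.69,75.27) → (89.97,92.94) → (114.15,102.70) → (131.22,104.56).

Shape 2 is a closed polygon drawn with `<polygon>`. Its stroke #0000ff means cut at S955, F690. After flipping Y the toolpath is (121.41,91.16) → (49.07,22.49) → (121.37,92.41) → (121.41,91.16), returning to the start.

Shape 3 is a quadratic bezier drawn with `<path>`. Its stroke #0000ff means cut at S955, F690. After flipping Y the toolpath is (46.95,17.06) → (23.36,16.84) → (14.71,26.78) → (21.01,46.87).

Shape 4 is a regular polygon drawn with `<path>`. Its stroke #0000ff means cut at S955, F690. After flipping Y the toolpath is (131.91,74.06) → (132.21,112.92) → (165.72,93.22) → (131.91,74.06), returning to the start.

Shape 5 is a cubic bezier drawn with `<path>`. Its stroke #0000ff means cut at S955, F690. After flipping Y the toolpath is (33.04,42.47) → (44.54,23.77) → (56.75,18.18) → (76.18,24.87).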